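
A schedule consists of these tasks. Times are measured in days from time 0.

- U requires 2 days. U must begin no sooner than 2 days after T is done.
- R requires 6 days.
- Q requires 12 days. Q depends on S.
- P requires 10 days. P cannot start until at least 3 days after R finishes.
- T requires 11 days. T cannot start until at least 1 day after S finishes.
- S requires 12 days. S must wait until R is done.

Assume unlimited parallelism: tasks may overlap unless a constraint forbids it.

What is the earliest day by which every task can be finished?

R has no prerequisites, so it starts at day 0 and finishes at day 6.
After R (finishes day 6), S can start at day 6 and finishes at day 18.
After S (finishes day 18, plus 1-day gap → day 19), T can start at day 19 and finishes at day 30.
After T (finishes day 30, plus 2-day gap → day 32), U can start at day 32 and finishes at day 34.
Q cannot begin until S (finishes day 18). It runs from day 18 to 18 + 12 = day 30.
P cannot begin until R (finishes day 6, plus 3-day gap → day 9). It runs from day 9 to 9 + 10 = day 19.
All tasks are finished once the last one completes. Finish times: P at 19, Q at 30, R at 6, S at 18, T at 30, U at 34. The latest is day 34.

34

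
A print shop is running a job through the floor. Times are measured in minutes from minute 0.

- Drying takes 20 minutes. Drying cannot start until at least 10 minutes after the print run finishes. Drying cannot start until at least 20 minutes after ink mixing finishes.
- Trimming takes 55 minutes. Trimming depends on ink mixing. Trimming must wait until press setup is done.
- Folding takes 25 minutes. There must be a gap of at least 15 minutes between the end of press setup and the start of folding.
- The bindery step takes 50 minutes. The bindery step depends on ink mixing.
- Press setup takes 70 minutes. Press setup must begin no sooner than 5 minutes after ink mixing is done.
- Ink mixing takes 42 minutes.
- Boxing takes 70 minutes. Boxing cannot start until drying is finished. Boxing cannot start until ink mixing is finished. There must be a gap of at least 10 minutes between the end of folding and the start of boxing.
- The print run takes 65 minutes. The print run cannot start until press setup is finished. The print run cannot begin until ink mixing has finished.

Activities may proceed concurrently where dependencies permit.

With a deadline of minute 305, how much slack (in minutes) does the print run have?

Ink mixing can start immediately at minute 0; it finishes at minute 42.
Press setup cannot begin until ink mixing (finishes minute 42, plus 5-minute gap → minute 47). It runs from minute 47 to 47 + 70 = minute 117.
The print run needs all of press setup (finishes minute 117); ink mixing (finishes minute 42). That puts its earliest start at minute 117; it finishes at 117 + 65 = minute 182.

Working backward from the deadline:
To finish by minute 305, boxing (duration 70) must start no later than minute 235.
Since boxing (must start by minute 235) depends on it, drying must finish by minute 235. Backing off its 20-minute duration gives a latest start of minute 215.
The print run must finish before drying (must start by minute 215, minus 10-minute gap → minute 205). With a 65-minute duration, the print run must start by 205 − 65 = minute 140.
So the print run can start as early as minute 117 and as late as minute 140, giving 140 − 117 = 23 minutes of slack.

23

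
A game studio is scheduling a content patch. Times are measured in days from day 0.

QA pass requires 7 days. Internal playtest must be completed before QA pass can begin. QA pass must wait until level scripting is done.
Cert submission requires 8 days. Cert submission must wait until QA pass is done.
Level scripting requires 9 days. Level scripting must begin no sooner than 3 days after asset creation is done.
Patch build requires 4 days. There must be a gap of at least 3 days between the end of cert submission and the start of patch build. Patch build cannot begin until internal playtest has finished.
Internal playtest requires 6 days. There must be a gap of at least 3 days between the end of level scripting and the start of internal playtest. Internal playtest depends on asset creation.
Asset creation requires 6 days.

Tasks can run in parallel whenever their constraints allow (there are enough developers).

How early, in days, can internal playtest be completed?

27

Nothing blocks asset creation, so it runs from day 0 to day 6.
Level scripting waits on asset creation (finishes day 6, plus 3-day gap → day 9), so it starts at day 9 and finishes at 9 + 9 = day 18.
For internal playtest: level scripting (finishes day 18, plus 3-day gap → day 21); asset creation (finishes day 6). Taking the maximum gives a start of day 21, and it finishes at 21 + 6 = day 27.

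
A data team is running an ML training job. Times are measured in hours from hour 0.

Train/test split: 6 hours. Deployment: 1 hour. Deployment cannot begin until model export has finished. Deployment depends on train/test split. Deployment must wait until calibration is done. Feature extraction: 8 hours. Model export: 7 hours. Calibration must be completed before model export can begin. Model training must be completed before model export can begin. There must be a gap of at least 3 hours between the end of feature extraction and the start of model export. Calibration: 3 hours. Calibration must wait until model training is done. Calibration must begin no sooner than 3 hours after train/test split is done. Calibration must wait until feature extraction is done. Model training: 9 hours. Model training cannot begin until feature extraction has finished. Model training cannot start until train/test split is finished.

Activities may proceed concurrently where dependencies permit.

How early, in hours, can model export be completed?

27

Nothing blocks train/test split, so it runs from hour 0 to hour 6.
Feature extraction has no prerequisites, so it starts at hour 0 and finishes at hour 8.
For model training: feature extraction (finishes hour 8); train/test split (finishes hour 6). Taking the maximum gives a start of hour 8, and it finishes at 8 + 9 = hour 17.
Calibration needs all of model training (finishes hour 17); train/test split (finishes hour 6, plus 3-hour gap → hour 9); feature extraction (finishes hour 8). That puts its earliest start at hour 17; it finishes at 17 + 3 = hour 20.
For model export: calibration (finishes hour 20); model training (finishes hour 17); feature extraction (finishes hour 8, plus 3-hour gap → hour 11). Taking the maximum gives a start of hour 20, and it finishes at 20 + 7 = hour 27.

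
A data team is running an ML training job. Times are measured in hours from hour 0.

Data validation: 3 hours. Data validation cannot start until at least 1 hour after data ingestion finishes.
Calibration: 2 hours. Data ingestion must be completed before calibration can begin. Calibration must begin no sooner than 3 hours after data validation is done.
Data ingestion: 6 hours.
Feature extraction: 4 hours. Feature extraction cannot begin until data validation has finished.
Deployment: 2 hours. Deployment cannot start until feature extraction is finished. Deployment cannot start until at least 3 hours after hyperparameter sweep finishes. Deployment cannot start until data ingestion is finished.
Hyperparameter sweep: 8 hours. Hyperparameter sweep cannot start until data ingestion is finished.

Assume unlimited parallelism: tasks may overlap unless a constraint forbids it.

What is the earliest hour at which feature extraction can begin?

Nothing blocks data ingestion, so it runs from hour 0 to hour 6.
After data ingestion (finishes hour 6, plus 1-hour gap → hour 7), data validation can start at hour 7 and finishes at hour 10.
Feature extraction waits on data validation (finishes hour 10), so the earliest it can start is hour 10.

10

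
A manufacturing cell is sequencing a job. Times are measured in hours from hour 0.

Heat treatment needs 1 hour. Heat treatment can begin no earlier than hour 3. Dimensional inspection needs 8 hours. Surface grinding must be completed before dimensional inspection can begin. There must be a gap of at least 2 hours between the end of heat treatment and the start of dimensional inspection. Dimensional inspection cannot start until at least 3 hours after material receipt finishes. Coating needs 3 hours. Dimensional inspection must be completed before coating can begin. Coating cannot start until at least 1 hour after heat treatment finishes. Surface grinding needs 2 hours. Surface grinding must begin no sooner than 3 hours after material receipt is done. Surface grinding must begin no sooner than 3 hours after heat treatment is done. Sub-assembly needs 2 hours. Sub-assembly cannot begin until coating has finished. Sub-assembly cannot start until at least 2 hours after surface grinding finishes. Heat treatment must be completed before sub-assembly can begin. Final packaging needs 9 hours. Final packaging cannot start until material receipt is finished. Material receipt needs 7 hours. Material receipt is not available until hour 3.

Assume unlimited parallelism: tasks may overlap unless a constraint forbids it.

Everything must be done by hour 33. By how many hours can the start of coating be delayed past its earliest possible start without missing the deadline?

Heat treatment cannot begin until its own release at hour 3. It runs from hour 3 to 3 + 1 = hour 4.
After its own release at hour 3, material receipt can start at hour 3 and finishes at hour 10.
Surface grinding cannot start until material receipt (finishes hour 10, plus 3-hour gap → hour 13); heat treatment (finishes hour 4, plus 3-hour gap → hour 7). The controlling bound is hour 13, so surface grinding finishes at 13 + 2 = hour 15.
For dimensional inspection: surface grinding (finishes hour 15); heat treatment (finishes hour 4, plus 2-hour gap → hour 6); material receipt (finishes hour 10, plus 3-hour gap → hour 13). Taking the maximum gives a start of hour 15, and it finishes at 15 + 8 = hour 23.
Coating cannot start until dimensional inspection (finishes hour 23); heat treatment (finishes hour 4, plus 1-hour gap → hour 5). The controlling bound is hour 23, so coating finishes at 23 + 3 = hour 26.

Working backward from the deadline:
Sub-assembly must finish by hour 33; it takes 2 hours, so it must start by 33 − 2 = hour 31.
Coating has to be done before sub-assembly (must start by hour 31). That means finishing by hour 31, i.e. starting by 31 − 3 = hour 28.
So coating can start as early as hour 23 and as late as hour 28, giving 28 − 23 = 5 hours of slack.

5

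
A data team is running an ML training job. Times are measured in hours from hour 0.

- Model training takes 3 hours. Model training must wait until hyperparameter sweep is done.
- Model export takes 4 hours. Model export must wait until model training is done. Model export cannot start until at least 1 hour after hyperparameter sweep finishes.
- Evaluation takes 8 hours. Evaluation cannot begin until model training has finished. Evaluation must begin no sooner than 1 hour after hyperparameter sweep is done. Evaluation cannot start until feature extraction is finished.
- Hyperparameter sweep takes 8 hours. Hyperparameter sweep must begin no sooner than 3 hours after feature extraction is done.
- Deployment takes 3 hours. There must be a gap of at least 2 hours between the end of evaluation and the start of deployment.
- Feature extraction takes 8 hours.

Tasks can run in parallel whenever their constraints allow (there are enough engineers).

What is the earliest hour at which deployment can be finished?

35

Nothing blocks feature extraction, so it runs from hour 0 to hour 8.
Hyperparameter sweep cannot begin until feature extraction (finishes hour 8, plus 3-hour gap → hour 11). It runs from hour 11 to 11 + 8 = hour 19.
After hyperparameter sweep (finishes hour 19), model training can start at hour 19 and finishes at hour 22.
For evaluation: model training (finishes hour 22); hyperparameter sweep (finishes hour 19, plus 1-hour gap → hour 20); feature extraction (finishes hour 8). Taking the maximum gives a start of hour 22, and it finishes at 22 + 8 = hour 30.
Deployment waits on evaluation (finishes hour 30, plus 2-hour gap → hour 32), so it starts at hour 32 and finishes at 32 + 3 = hour 35.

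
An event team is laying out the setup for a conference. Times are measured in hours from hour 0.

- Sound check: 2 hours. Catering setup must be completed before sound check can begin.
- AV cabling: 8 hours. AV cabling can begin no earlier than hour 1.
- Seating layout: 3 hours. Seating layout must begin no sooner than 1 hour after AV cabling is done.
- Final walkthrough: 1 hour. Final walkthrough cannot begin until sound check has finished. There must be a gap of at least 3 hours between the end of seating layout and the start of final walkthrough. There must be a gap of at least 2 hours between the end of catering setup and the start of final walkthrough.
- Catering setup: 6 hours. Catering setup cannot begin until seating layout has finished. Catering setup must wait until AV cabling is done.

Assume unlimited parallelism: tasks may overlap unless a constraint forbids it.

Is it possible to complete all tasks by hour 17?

AV cabling waits on its own release at hour 1, so it starts at hour 1 and finishes at 1 + 8 = hour 9.
After AV cabling (finishes hour 9, plus 1-hour gap → hour 10), seating layout can start at hour 10 and finishes at hour 13.
Catering setup needs all of seating layout (finishes hour 13); AV cabling (finishes hour 9). That puts its earliest start at hour 13; it finishes at 13 + 6 = hour 19.
Sound check waits on catering setup (finishes hour 19), so it starts at hour 19 and finishes at 19 + 2 = hour 21.
Final walkthrough needs all of sound check (finishes hour 21); seating layout (finishes hour 13, plus 3-hour gap → hour 16); catering setup (finishes hour 19, plus 2-hour gap → hour 21). That puts its earliest start at hour 21; it finishes at 21 + 1 = hour 22.
The earliest everything can be done is hour 22, which is after the deadline of 17, so it is not possible.

No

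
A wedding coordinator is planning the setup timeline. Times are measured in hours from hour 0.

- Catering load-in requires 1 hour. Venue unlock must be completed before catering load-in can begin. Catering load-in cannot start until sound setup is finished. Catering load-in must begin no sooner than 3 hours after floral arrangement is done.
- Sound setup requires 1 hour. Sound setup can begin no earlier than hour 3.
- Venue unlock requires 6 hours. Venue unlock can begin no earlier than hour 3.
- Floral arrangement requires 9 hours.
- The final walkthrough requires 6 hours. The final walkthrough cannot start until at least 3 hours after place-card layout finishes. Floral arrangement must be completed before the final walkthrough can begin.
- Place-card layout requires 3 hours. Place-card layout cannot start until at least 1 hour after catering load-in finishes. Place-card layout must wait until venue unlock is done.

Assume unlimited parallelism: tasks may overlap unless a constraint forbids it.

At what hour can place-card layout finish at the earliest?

Sound setup cannot begin until its own release at hour 3. It runs from hour 3 to 3 + 1 = hour 4.
Floral arrangement can start immediately at hour 0; it finishes at hour 9.
Venue unlock cannot begin until its own release at hour 3. It runs from hour 3 to 3 + 6 = hour 9.
For catering load-in: venue unlock (finishes hour 9); sound setup (finishes hour 4); floral arrangement (finishes hour 9, plus 3-hour gap → hour 12). Taking the maximum gives a start of hour 12, and it finishes at 12 + 1 = hour 13.
Place-card layout has to wait for catering load-in (finishes hour 13, plus 1-hour gap → hour 14); venue unlock (finishes hour 9). The latest of these is hour 14, so place-card layout runs hour 14 to 14 + 3 = hour 17.

17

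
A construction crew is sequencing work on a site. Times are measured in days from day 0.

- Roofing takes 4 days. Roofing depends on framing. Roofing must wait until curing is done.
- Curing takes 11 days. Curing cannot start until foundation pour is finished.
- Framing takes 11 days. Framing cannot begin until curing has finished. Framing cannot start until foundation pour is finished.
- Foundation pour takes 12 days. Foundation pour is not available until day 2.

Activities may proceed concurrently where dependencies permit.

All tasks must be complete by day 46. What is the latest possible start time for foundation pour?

8

Nothing follows roofing; the deadline of day 46 is its only limit. It must start by 46 − 4 = day 42.
Framing must finish before roofing (must start by day 42). With an 11-day duration, framing must start by 42 − 11 = day 31.
Curing must finish in time for framing (must start by day 31); roofing (must start by day 42). The tightest is day 31, so curing must start by 31 − 11 = day 20.
For foundation pour: curing (must start by day 20); framing (must start by day 31). The most restrictive is day 20; with a 12-day duration, foundation pour must start by day 8.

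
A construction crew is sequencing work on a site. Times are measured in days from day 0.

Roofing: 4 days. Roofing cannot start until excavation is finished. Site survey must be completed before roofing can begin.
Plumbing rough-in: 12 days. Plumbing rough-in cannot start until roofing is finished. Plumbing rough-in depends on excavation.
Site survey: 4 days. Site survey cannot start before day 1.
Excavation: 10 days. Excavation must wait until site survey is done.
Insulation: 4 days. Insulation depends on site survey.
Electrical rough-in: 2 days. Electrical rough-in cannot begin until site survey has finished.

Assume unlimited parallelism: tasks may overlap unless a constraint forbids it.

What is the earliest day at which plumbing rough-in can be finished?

31

Site survey waits on its own release at day 1, so it starts at day 1 and finishes at 1 + 4 = day 5.
Excavation cannot begin until site survey (finishes day 5). It runs from day 5 to 5 + 10 = day 15.
Roofing cannot start until excavation (finishes day 15); site survey (finishes day 5). The controlling bound is day 15, so roofing finishes at 15 + 4 = day 19.
Plumbing rough-in cannot start until roofing (finishes day 19); excavation (finishes day 15). The controlling bound is day 19, so plumbing rough-in finishes at 19 + 12 = day 31.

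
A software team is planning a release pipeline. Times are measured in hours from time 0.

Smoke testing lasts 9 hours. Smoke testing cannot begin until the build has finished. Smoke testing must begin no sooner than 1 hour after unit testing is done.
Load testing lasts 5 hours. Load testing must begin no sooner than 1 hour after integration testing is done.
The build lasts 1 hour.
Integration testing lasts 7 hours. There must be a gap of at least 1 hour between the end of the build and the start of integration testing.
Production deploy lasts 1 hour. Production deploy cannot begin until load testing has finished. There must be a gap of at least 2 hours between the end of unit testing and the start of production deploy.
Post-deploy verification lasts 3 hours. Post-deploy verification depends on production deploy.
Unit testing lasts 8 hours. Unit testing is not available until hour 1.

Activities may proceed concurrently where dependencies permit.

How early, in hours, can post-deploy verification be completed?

Unit testing waits on its own release at hour 1, so it starts at hour 1 and finishes at 1 + 8 = hour 9.
Nothing blocks the build, so it runs from hour 0 to hour 1.
Integration testing waits on the build (finishes hour 1, plus 1-hour gap → hour 2), so it starts at hour 2 and finishes at 2 + 7 = hour 9.
Load testing waits on integration testing (finishes hour 9, plus 1-hour gap → hour 10), so it starts at hour 10 and finishes at 10 + 5 = hour 15.
For production deploy: load testing (finishes hour 15); unit testing (finishes hour 9, plus 2-hour gap → hour 11). Taking the maximum gives a start of hour 15, and it finishes at 15 + 1 = hour 16.
Post-deploy verification cannot begin until production deploy (finishes hour 16). It runs from hour 16 to 16 + 3 = hour 19.

19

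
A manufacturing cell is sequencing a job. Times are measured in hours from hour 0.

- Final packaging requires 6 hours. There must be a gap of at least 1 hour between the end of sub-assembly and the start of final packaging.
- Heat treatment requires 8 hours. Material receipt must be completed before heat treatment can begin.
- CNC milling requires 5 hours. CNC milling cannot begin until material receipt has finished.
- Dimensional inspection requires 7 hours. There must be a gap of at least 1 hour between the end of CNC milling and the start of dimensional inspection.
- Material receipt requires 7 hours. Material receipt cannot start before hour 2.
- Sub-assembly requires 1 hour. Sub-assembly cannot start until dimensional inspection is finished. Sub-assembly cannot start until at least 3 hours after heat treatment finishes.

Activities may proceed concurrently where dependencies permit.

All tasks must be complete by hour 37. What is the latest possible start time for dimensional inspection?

Nothing follows final packaging; the deadline of hour 37 is its only limit. It must start by 37 − 6 = hour 31.
Sub-assembly feeds into final packaging (must start by hour 31, minus 1-hour gap → hour 30); so sub-assembly must finish by hour 30 and therefore start by hour 29.
Dimensional inspection must finish before sub-assembly (must start by hour 29). With a 7-hour duration, dimensional inspection must start by 29 − 7 = hour 22.

22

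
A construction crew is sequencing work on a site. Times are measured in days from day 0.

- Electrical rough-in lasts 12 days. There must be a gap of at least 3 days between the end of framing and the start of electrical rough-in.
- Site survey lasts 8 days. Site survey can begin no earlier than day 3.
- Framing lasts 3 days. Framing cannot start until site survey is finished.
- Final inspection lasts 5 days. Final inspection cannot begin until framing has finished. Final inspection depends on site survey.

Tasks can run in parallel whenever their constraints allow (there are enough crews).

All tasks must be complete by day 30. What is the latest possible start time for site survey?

Nothing follows electrical rough-in; the deadline of day 30 is its only limit. It must start by 30 − 12 = day 18.
To finish by day 30, final inspection (duration 5) must start no later than day 25.
Framing feeds electrical rough-in (must start by day 18, minus 3-day gap → day 15); final inspection (must start by day 25). Taking the minimum, framing must finish by day 15 and start by 15 − 3 = day 12.
Site survey has several dependents: framing (must start by day 12); final inspection (must start by day 25). The earliest of those limits is day 12, so site survey must start by 12 − 8 = day 4.

4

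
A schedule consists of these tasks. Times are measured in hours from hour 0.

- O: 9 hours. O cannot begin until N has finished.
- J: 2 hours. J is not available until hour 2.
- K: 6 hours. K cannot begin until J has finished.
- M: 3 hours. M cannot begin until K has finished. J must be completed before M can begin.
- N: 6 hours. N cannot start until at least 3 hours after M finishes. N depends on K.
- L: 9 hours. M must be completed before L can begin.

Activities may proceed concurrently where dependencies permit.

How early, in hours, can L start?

After its own release at hour 2, J can start at hour 2 and finishes at hour 4.
K waits on J (finishes hour 4), so it starts at hour 4 and finishes at 4 + 6 = hour 10.
M has to wait for K (finishes hour 10); J (finishes hour 4). The latest of these is hour 10, so M runs hour 10 to 10 + 3 = hour 13.
L waits on M (finishes hour 13), so the earliest it can start is hour 13.

13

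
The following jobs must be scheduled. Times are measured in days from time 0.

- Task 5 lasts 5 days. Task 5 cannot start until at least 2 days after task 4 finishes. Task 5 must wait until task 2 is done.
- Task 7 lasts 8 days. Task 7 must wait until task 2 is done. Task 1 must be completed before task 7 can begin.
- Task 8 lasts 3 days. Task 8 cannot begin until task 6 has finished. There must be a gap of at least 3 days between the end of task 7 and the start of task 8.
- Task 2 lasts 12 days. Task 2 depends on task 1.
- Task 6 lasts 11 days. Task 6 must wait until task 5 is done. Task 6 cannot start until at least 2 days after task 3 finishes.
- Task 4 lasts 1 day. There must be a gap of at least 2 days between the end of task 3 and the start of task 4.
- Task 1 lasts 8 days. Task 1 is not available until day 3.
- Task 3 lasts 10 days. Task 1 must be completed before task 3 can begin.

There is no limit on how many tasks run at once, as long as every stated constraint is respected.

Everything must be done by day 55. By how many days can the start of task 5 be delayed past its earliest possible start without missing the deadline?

Task 1 waits on its own release at day 3, so it starts at day 3 and finishes at 3 + 8 = day 11.
Task 3 cannot begin until task 1 (finishes day 11). It runs from day 11 to 11 + 10 = day 21.
Task 4 cannot begin until task 3 (finishes day 21, plus 2-day gap → day 23). It runs from day 23 to 23 + 1 = day 24.
Task 2 cannot begin until task 1 (finishes day 11). It runs from day 11 to 11 + 12 = day 23.
Task 5 has to wait for task 4 (finishes day 24, plus 2-day gap → day 26); task 2 (finishes day 23). The latest of these is day 26, so task 5 runs day 26 to 26 + 5 = day 31.

Working backward from the deadline:
Task 8 has no dependents, so it just needs to finish by day 55. Starting by 55 − 3 = day 52 achieves that.
Task 6 feeds into task 8 (must start by day 52); so task 6 must finish by day 52 and therefore start by day 41.
Since task 6 (must start by day 41) depends on it, task 5 must finish by day 41. Backing off its 5-day duration gives a latest start of day 36.
So task 5 can start as early as day 26 and as late as day 36, giving 36 − 26 = 10 days of slack.

10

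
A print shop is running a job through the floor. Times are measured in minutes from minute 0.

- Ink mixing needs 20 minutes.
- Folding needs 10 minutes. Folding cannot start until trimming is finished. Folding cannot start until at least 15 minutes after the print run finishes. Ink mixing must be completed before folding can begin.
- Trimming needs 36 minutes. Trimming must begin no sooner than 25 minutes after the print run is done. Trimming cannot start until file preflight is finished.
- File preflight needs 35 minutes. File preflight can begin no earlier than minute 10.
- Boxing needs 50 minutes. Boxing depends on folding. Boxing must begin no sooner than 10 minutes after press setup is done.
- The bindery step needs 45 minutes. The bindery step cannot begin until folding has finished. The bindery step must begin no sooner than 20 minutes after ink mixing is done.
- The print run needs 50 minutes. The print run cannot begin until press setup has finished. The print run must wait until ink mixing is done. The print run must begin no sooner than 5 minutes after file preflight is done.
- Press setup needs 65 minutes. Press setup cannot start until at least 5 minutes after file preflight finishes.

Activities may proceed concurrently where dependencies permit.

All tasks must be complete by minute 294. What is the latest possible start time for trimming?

198

The bindery step has no dependents, so it just needs to finish by minute 294. Starting by 294 − 45 = minute 249 achieves that.
Nothing follows boxing; the deadline of minute 294 is its only limit. It must start by 294 − 50 = minute 244.
Folding must finish in time for the bindery step (must start by minute 249); boxing (must start by minute 244). The tightest is minute 244, so folding must start by 244 − 10 = minute 234.
Trimming must finish before folding (must start by minute 234). With a 36-minute duration, trimming must start by 234 − 36 = minute 198.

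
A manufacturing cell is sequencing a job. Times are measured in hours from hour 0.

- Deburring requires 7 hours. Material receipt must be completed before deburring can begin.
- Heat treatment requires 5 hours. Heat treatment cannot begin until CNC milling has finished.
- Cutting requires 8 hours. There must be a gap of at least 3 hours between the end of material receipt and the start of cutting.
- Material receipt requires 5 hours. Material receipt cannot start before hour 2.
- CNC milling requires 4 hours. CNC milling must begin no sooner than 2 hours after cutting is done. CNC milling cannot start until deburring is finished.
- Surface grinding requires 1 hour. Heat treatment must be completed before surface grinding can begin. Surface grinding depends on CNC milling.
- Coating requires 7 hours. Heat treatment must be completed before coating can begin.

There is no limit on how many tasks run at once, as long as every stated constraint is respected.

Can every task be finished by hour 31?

Material receipt cannot begin until its own release at hour 2. It runs from hour 2 to 2 + 5 = hour 7.
Deburring cannot begin until material receipt (finishes hour 7). It runs from hour 7 to 7 + 7 = hour 14.
Cutting cannot begin until material receipt (finishes hour 7, plus 3-hour gap → hour 10). It runs from hour 10 to 10 + 8 = hour 18.
CNC milling cannot start until cutting (finishes hour 18, plus 2-hour gap → hour 20); deburring (finishes hour 14). The controlling bound is hour 20, so CNC milling finishes at 20 + 4 = hour 24.
Heat treatment cannot begin until CNC milling (finishes hour 24). It runs from hour 24 to 24 + 5 = hour 29.
After heat treatment (finishes hour 29), coating can start at hour 29 and finishes at hour 36.
Surface grinding needs all of heat treatment (finishes hour 29); CNC milling (finishes hour 24). That puts its earliest start at hour 29; it finishes at 29 + 1 = hour 30.
The earliest everything can be done is hour 36, which is after the deadline of 31, so it is not possible.

No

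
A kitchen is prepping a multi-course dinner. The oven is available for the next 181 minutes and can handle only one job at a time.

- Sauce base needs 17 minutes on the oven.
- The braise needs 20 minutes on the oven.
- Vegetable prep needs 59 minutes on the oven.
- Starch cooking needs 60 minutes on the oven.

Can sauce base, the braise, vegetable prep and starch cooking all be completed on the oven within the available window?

Yes

Running back to back, the jobs need 17 + 20 + 59 + 60 = 156 minutes on the oven.
Since 156 ≤ 181, they fit within the window.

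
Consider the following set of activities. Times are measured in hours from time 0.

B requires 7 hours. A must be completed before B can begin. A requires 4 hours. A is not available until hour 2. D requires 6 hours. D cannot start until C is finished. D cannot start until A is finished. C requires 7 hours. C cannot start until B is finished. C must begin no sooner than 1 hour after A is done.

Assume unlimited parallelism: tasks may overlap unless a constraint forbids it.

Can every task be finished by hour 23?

A cannot begin until its own release at hour 2. It runs from hour 2 to 2 + 4 = hour 6.
After A (finishes hour 6), B can start at hour 6 and finishes at hour 13.
For C: B (finishes hour 13); A (finishes hour 6, plus 1-hour gap → hour 7). Taking the maximum gives a start of hour 13, and it finishes at 13 + 7 = hour 20.
D cannot start until C (finishes hour 20); A (finishes hour 6). The controlling bound is hour 20, so D finishes at 20 + 6 = hour 26.
The earliest everything can be done is hour 26, which is after the deadline of 23, so it is not possible.

No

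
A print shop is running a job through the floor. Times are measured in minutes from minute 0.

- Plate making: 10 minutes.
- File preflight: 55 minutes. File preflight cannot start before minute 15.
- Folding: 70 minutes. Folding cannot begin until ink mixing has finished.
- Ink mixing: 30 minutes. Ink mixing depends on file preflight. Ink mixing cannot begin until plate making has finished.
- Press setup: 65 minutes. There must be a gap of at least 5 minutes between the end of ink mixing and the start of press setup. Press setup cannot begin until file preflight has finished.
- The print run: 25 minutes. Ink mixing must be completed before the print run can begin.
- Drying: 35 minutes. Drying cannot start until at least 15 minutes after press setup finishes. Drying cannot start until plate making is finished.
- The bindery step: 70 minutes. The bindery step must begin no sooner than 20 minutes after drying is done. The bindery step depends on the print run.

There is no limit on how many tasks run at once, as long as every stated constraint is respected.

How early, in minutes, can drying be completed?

Nothing blocks plate making, so it runs from minute 0 to minute 10.
After its own release at minute 15, file preflight can start at minute 15 and finishes at minute 70.
Ink mixing has to wait for file preflight (finishes minute 70); plate making (finishes minute 10). The latest of these is minute 70, so ink mixing runs minute 70 to 70 + 30 = minute 100.
Press setup needs all of ink mixing (finishes minute 100, plus 5-minute gap → minute 105); file preflight (finishes minute 70). That puts its earliest start at minute 105; it finishes at 105 + 65 = minute 170.
Drying needs all of press setup (finishes minute 170, plus 15-minute gap → minute 185); plate making (finishes minute 10). That puts its earliest start at minute 185; it finishes at 185 + 35 = minute 220.

220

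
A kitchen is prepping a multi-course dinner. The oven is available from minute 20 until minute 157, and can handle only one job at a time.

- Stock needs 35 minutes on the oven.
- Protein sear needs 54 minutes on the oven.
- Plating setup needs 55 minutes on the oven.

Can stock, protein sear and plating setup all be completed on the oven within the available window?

The oven window is 157 − 20 = 137 minutes.
Running back to back, the jobs need 35 + 54 + 55 = 144 minutes on the oven.
Since 144 > 137, they cannot all fit.

No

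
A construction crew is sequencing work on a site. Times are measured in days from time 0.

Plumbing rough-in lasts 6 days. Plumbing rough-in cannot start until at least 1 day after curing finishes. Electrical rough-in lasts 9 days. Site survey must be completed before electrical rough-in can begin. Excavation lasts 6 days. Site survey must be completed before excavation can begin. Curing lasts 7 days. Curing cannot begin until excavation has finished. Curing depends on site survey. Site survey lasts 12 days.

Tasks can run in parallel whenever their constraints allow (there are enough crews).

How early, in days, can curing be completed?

25

Site survey can start immediately at day 0; it finishes at day 12.
Excavation cannot begin until site survey (finishes day 12). It runs from day 12 to 12 + 6 = day 18.
Curing needs all of excavation (finishes day 18); site survey (finishes day 12). That puts its earliest start at day 18; it finishes at 18 + 7 = day 25.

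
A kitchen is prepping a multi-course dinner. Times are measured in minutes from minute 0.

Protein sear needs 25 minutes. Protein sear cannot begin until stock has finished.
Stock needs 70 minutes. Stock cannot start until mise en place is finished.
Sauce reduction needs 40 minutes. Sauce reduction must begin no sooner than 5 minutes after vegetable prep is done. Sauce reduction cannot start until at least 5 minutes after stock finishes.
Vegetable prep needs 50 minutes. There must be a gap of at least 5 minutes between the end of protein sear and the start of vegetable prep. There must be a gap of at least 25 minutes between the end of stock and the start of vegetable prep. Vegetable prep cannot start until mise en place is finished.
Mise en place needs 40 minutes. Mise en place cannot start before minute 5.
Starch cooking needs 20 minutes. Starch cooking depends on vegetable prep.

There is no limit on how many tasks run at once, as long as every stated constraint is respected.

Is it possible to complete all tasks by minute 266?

Mise en place waits on its own release at minute 5, so it starts at minute 5 and finishes at 5 + 40 = minute 45.
Stock waits on mise en place (finishes minute 45), so it starts at minute 45 and finishes at 45 + 70 = minute 115.
Protein sear cannot begin until stock (finishes minute 115). It runs from minute 115 to 115 + 25 = minute 140.
Vegetable prep needs all of protein sear (finishes minute 140, plus 5-minute gap → minute 145); stock (finishes minute 115, plus 25-minute gap → minute 140); mise en place (finishes minute 45). That puts its earliest start at minute 145; it finishes at 145 + 50 = minute 195.
Starch cooking waits on vegetable prep (finishes minute 195), so it starts at minute 195 and finishes at 195 + 20 = minute 215.
For sauce reduction: vegetable prep (finishes minute 195, plus 5-minute gap → minute 200); stock (finishes minute 115, plus 5-minute gap → minute 120). Taking the maximum gives a start of minute 200, and it finishes at 200 + 40 = minute 240.
Every task is finished by minute 240, which is no later than the deadline of 266, so the schedule is feasible.

Yes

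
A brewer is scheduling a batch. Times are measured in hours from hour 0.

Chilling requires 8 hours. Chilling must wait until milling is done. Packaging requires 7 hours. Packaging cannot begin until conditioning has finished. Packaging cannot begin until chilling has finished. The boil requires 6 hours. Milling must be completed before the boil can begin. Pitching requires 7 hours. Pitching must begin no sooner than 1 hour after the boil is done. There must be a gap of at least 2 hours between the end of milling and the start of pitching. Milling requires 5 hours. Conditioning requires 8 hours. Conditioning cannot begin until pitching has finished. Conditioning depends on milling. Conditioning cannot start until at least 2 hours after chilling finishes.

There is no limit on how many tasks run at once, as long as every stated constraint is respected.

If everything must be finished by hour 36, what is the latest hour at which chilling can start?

Nothing follows packaging; the deadline of hour 36 is its only limit. It must start by 36 − 7 = hour 29.
Since packaging (must start by hour 29) depends on it, conditioning must finish by hour 29. Backing off its 8-hour duration gives a latest start of hour 21.
Chilling feeds conditioning (must start by hour 21, minus 2-hour gap → hour 19); packaging (must start by hour 29). Taking the minimum, chilling must finish by hour 19 and start by 19 − 8 = hour 11.

11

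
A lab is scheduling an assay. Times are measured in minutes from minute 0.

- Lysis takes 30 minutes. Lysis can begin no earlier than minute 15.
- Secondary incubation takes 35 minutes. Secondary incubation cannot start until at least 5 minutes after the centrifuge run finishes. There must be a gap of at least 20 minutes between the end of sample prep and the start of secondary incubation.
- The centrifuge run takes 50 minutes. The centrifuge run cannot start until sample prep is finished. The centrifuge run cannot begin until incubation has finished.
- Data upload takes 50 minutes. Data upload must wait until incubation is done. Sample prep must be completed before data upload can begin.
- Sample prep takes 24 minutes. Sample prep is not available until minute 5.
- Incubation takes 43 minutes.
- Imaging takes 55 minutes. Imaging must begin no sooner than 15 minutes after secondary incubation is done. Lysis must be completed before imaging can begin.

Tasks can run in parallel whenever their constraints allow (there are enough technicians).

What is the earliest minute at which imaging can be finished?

Incubation has no prerequisites, so it starts at minute 0 and finishes at minute 43.
Lysis waits on its own release at minute 15, so it starts at minute 15 and finishes at 15 + 30 = minute 45.
Sample prep cannot begin until its own release at minute 5. It runs from minute 5 to 5 + 24 = minute 29.
The centrifuge run cannot start until sample prep (finishes minute 29); incubation (finishes minute 43). The controlling bound is minute 43, so the centrifuge run finishes at 43 + 50 = minute 93.
For secondary incubation: the centrifuge run (finishes minute 93, plus 5-minute gap → minute 98); sample prep (finishes minute 29, plus 20-minute gap → minute 49). Taking the maximum gives a start of minute 98, and it finishes at 98 + 35 = minute 133.
Imaging has to wait for secondary incubation (finishes minute 133, plus 15-minute gap → minute 148); lysis (finishes minute 45). The latest of these is minute 148, so imaging runs minute 148 to 148 + 55 = minute 203.

203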